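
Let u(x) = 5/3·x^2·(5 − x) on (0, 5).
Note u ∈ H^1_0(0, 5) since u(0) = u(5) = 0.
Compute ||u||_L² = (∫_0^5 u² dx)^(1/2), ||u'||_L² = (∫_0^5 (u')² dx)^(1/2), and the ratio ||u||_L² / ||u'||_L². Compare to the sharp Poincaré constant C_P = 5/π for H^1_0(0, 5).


||u||_L² / ||u'||_L² = 5*sqrt(14)/14 < C_P = 5/π.

u(x) = 5/3·x^2·(5 − x), so u'(x) = 5*x*(10 - 3*x)/3.
u(x) = 5/3·x^2·(5 − x) vanishes at x = 0 and x = 5, so u ∈ H^1_0(0, 5). Differentiate via the product rule and integrate the resulting polynomials term by term.
  ∫_0^5 u² dx = ∫_0^5 (25*x^6/9 - 250*x^5/9 + 625*x^4/9) dx. Term by term:
    ∫_0^5 25*x^6/9 dx = 1953125/63;  ∫_0^5 -250*x^5/9 dx = -1953125/27;  ∫_0^5 625*x^4/9 dx = 390625/9.
  Sum: 1953125/63 − 1953125/27 + 390625/9 = 390625/189.
  ∫_0^5 (u')² dx = ∫_0^5 (25*x^4 - 500*x^3/3 + 2500*x^2/9) dx. Term by term:
    ∫_0^5 25*x^4 dx = 15625;  ∫_0^5 -500*x^3/3 dx = -78125/3;  ∫_0^5 2500*x^2/9 dx = 312500/27.
  Sum: 15625 − 78125/3 + 312500/27 = 31250/27.
∫_0^5 u² dx = 390625/189, so ||u||_L² = 625*sqrt(21)/63.
∫_0^5 (u')² dx = 31250/27, so ||u'||_L² = 125*sqrt(6)/9.
Ratio ||u||_L² / ||u'||_L² = 5*sqrt(14)/14.
Sharp Poincaré constant on H^1_0(0, 5) is C_P = L/π = 5/π, achieved by sin(π/5·x).
A polynomial bump cannot attain the sharp Poincaré constant (only the first sine eigenfunction does), so the ratio is strictly less than C_P, consistent with ||u||_L² ≤ C_P ||u'||_L².


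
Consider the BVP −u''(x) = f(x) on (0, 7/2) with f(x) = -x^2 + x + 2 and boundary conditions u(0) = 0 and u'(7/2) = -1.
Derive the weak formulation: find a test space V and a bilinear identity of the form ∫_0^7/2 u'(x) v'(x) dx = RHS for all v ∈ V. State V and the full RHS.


V = {v ∈ H^1(0, 7/2) : v(0) = 0} (test functions vanish at x = 0 where u is specified); weak form: ∫_0^7/2 u'v' dx = ∫_0^7/2 (-x^2 + x + 2) v dx − v(7/2) for all v ∈ V.

Multiply both sides by a test function v and integrate from 0 to 7/2:
  ∫_0^7/2 −u''(x) v(x) dx = ∫_0^7/2 f(x) v(x) dx.
Integrate the LHS by parts once:
  ∫_0^7/2 −u'' v dx = −[u'(x) v(x)]_0^7/2 + ∫_0^7/2 u'(x) v'(x) dx.
Thus ∫_0^7/2 u'(x) v'(x) dx = ∫_0^7/2 f(x) v(x) dx + [u'(x) v(x)]_0^7/2.
Choose V so that boundary terms are either known or forced to vanish.
Mixed BC: u(0) = 0 (Dirichlet) and u'(7/2) = -1 (Neumann). Define V = {v ∈ H^1(0, 7/2) : v(0) = 0}. Then [u' v]_0^7/2 = u'(7/2)·v(7/2) − u'(0)·0 = − v(7/2).
Weak formulation: find u (satisfying any essential BC) such that ∫_0^7/2 u'(x) v'(x) dx = ∫_0^7/2 f v dx − v(7/2) for all v ∈ V (Dirichlet at 0 absorbed into V; Neumann datum at x = 7/2 contributes the boundary term).
Substituting f(x) = -x^2 + x + 2, the right-hand side is ∫_0^7/2 (-x^2 + x + 2) v dx − v(7/2).


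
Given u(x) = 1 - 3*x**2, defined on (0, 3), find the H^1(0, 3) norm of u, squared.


||u||_{H^1}^2 = 3552/5

The H^1 norm (squared) on an interval (0, L) is
  ||u||_{H^1}^2 = ∫_0^L u(x)^2 dx + ∫_0^L u'(x)^2 dx.
Compute u'(x) = -6*x.
Then u(x)^2 = 9*x**4 - 6*x**2 + 1 and u'(x)^2 = 36*x**2.
Integrate each monomial from 0 to 3 using ∫_0^3 c·x^n dx = c·3^(n+1)/(n+1):
  ∫_0^3 u(x)^2 dx = ∫_0^3 (9*x^4 - 6*x^2 + 1) dx. Term by term:
    ∫_0^3 9*x^4 dx = 2187/5;  ∫_0^3 -6*x^2 dx = -54;  ∫_0^3 1 dx = 3.
  Sum: 2187/5 − 54 + 3 = 1932/5.
  ∫_0^3 u'(x)^2 dx = ∫_0^3 (36*x^2) dx. Term by term:
    ∫_0^3 36*x^2 dx = 324.
Adding: ||u||_{H^1}^2 = 1932/5 + 324 = 3552/5.


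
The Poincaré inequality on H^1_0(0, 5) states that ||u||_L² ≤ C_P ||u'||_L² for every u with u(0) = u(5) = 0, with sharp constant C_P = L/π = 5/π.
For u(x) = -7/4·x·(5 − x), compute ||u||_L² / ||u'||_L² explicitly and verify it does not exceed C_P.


||u||_L² / ||u'||_L² = sqrt(10)/2 < C_P = 5/π.

u(x) = -7/4·x·(5 − x), so u'(x) = 7*x/2 - 35/4.
u(x) = -7/4·x·(5 − x) vanishes at x = 0 and x = 5, so u ∈ H^1_0(0, 5). Differentiate via the product rule and integrate the resulting polynomials term by term.
  ∫_0^5 u² dx = ∫_0^5 (49*x^4/16 - 245*x^3/8 + 1225*x^2/16) dx. Term by term:
    ∫_0^5 49*x^4/16 dx = 30625/16;  ∫_0^5 -245*x^3/8 dx = -153125/32;  ∫_0^5 1225*x^2/16 dx = 153125/48.
  Sum: 30625/16 − 153125/32 + 153125/48 = 30625/96.
  ∫_0^5 (u')² dx = ∫_0^5 (49*x^2/4 - 245*x/4 + 1225/16) dx. Term by term:
    ∫_0^5 49*x^2/4 dx = 6125/12;  ∫_0^5 -245*x/4 dx = -6125/8;  ∫_0^5 1225/16 dx = 6125/16.
  Sum: 6125/12 − 6125/8 + 6125/16 = 6125/48.
∫_0^5 u² dx = 30625/96, so ||u||_L² = 175*sqrt(6)/24.
∫_0^5 (u')² dx = 6125/48, so ||u'||_L² = 35*sqrt(15)/12.
Ratio ||u||_L² / ||u'||_L² = sqrt(10)/2.
Sharp Poincaré constant on H^1_0(0, 5) is C_P = L/π = 5/π, achieved by sin(π/5·x).
A polynomial bump cannot attain the sharp Poincaré constant (only the first sine eigenfunction does), so the ratio is strictly less than C_P, consistent with ||u||_L² ≤ C_P ||u'||_L².


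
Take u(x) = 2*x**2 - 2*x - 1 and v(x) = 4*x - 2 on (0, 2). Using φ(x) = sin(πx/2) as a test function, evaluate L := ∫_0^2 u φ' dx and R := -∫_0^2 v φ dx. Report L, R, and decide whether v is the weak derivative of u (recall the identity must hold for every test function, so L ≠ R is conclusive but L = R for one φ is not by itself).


LHS = -8/π, RHS = -8/π. Yes, v = u' weakly.

u(x) = 2*x**2 - 2*x - 1, classical derivative u'(x) = 4*x - 2.
φ(x) = sin(πx/2), so φ'(x) = π*cos(π*x/2)/2.
Note φ(0) = φ(2) = 0, so the boundary term u·φ vanishes.
LHS = ∫_0^2 u(x) φ'(x) dx = ∫_0^2 (π*x^2*cos(π*x/2) - π*x*cos(π*x/2) - π*cos(π*x/2)/2) dx. Term by term:
  ∫_0^2 -π*cos(π*x/2)/2 dx = 0;  ∫_0^2 π*x^2*cos(π*x/2) dx = -16/π;  ∫_0^2 -π*x*cos(π*x/2) dx = 8/π.
Sum: 0 − 16/π + 8/π = -8/π.
So LHS = -8/π.
∫_0^2 v(x) φ(x) dx = ∫_0^2 (4*x*sin(π*x/2) - 2*sin(π*x/2)) dx. Term by term:
  ∫_0^2 -2*sin(π*x/2) dx = -8/π;  ∫_0^2 4*x*sin(π*x/2) dx = 16/π.
Sum: -8/π + 16/π = 8/π.
So RHS = -∫_0^2 v(x) φ(x) dx = -8/π.
LHS = RHS, so the identity holds for this test φ.
Moreover u is smooth here and v(x) = u'(x) = 4*x - 2 pointwise, so the identity holds for every test function. Hence v is the weak derivative of u.


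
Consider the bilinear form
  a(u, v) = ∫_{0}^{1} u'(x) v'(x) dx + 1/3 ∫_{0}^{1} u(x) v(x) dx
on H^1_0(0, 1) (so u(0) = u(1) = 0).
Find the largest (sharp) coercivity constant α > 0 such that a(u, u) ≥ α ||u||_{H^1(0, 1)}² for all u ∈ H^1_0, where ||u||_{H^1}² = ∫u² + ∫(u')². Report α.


α = (1/3 + π^2)/(1 + π^2)

Coercivity of a(·,·) on H^1_0(0, 1) means a(u, u) ≥ α ||u||_{H^1}² for every u ∈ H^1_0.
The interval has length L = 1, and Poincaré/coercivity depend only on L. Here a(u, u) = ∫(u')² + (1/3)·∫u².
Here 0 < c = 1/3 < 1. The condition a(u,u) ≥ α||u||_{H^1}² reads (1−α)∫(u')² ≥ (α−c)∫u². Any admissible α is ≤ 1 (rapidly oscillating u have ∫u²/∫(u')² → 0), and α = 1 would force 0 ≥ (1−c)∫u², impossible since c < 1; so 1−α > 0. By the sharp Poincaré inequality on H^1_0 of an interval of length L, ∫(u')² ≥ (π/L)²∫u² with equality for the first sine mode sin(π(x−x₀)/L) (x₀ the left endpoint), so the inequality holds for all u iff (1−α)(π/L)² ≥ α − c, i.e. α ≤ ((π/L)² + c)/((π/L)² + 1) = (1 + c(L/π)²)/(1 + (L/π)²). With (π/L)² = π^2 and c = 1/3, the largest admissible constant is α = ((π/L)² + c)/((π/L)² + 1).
Simplifying, α = (1/3 + π^2)/(1 + π^2).


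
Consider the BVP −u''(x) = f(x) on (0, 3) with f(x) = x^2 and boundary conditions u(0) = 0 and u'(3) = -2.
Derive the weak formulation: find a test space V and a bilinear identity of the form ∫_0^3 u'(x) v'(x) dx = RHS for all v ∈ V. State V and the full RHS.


V = {v ∈ H^1(0, 3) : v(0) = 0} (test functions vanish at x = 0 where u is specified); weak form: ∫_0^3 u'v' dx = ∫_0^3 (x^2) v dx − 2·v(3) for all v ∈ V.

Multiply both sides by a test function v and integrate from 0 to 3:
  ∫_0^3 −u''(x) v(x) dx = ∫_0^3 f(x) v(x) dx.
Integrate the LHS by parts once:
  ∫_0^3 −u'' v dx = −[u'(x) v(x)]_0^3 + ∫_0^3 u'(x) v'(x) dx.
Thus ∫_0^3 u'(x) v'(x) dx = ∫_0^3 f(x) v(x) dx + [u'(x) v(x)]_0^3.
Choose V so that boundary terms are either known or forced to vanish.
Mixed BC: u(0) = 0 (Dirichlet) and u'(3) = -2 (Neumann). Define V = {v ∈ H^1(0, 3) : v(0) = 0}. Then [u' v]_0^3 = u'(3)·v(3) − u'(0)·0 = − 2·v(3).
Weak formulation: find u (satisfying any essential BC) such that ∫_0^3 u'(x) v'(x) dx = ∫_0^3 f v dx − 2·v(3) for all v ∈ V (Dirichlet at 0 absorbed into V; Neumann datum at x = 3 contributes the boundary term).
Substituting f(x) = x^2, the right-hand side is ∫_0^3 (x^2) v dx − 2·v(3).


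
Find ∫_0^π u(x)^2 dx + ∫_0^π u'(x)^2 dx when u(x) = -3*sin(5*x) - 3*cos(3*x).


||u||_{H^1(0,π)}^2 = 162*π

u'(x) = 9*sin(3*x) - 15*cos(5*x).
Expand u² and (u')² and integrate term by term on (0, π), using: for integers n ≥ 1, ∫_0^π sin²(nx) dx = ∫_0^π cos²(nx) dx = π/2; for n ≠ n', ∫_0^π sin(nx)sin(n'x) dx = ∫_0^π cos(nx)cos(n'x) dx = 0; and by product-to-sum, ∫_0^π sin(nx)cos(n'x) dx = ½∫_0^π [sin((n+n')x) + sin((n−n')x)] dx, which is 0 when n+n' is even and 2n/(n²−n'²) when n+n' is odd (it need not vanish on (0, π)).
  u² squared terms: (-3)²·∫cos(3x)² dx = 9·π/2 = 9*π/2;  (-3)²·∫sin(5x)² dx = 9·π/2 = 9*π/2.
  u² cross terms: 2·(-3)·(-3)·∫cos(3x)·sin(5x) dx = 18·(0) = 0.
  So ∫_0^π u² dx = 9*π/2 + 9*π/2 + 0 = 9*π.
  (u')² squared terms: (-15)²·∫cos(5x)² dx = 225·π/2 = 225*π/2;  (9)²·∫sin(3x)² dx = 81·π/2 = 81*π/2.
  (u')² cross terms: 2·(-15)·(9)·∫cos(5x)·sin(3x) dx = -270·(0) = 0.
  So ∫_0^π (u')² dx = 225*π/2 + 81*π/2 + 0 = 153*π.
||u||_{H^1}^2 = (9*π) + (153*π) = 162*π.


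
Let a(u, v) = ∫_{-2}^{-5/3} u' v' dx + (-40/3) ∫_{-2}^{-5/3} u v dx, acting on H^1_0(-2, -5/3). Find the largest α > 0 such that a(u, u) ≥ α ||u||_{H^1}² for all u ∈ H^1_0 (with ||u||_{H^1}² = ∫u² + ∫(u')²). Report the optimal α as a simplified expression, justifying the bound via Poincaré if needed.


α = (-40 + 27*π^2)/(3*(1 + 9*π^2))

Coercivity of a(·,·) on H^1_0(-2, -5/3) means a(u, u) ≥ α ||u||_{H^1}² for every u ∈ H^1_0.
The interval has length L = 1/3, and Poincaré/coercivity depend only on L. Here a(u, u) = ∫(u')² + (-40/3)·∫u².
Here c = -40/3 < 0 with |c| < (π/L)² = 9*π^2, so coercivity still holds. The condition a(u,u) ≥ α||u||_{H^1}² reads (1−α)∫(u')² ≥ (α−c)∫u². Any admissible α is ≤ 1 (rapidly oscillating u have ∫u²/∫(u')² → 0), and α = 1 would force 0 ≥ (1−c)∫u², impossible since c < 1; so 1−α > 0. By the sharp Poincaré inequality on H^1_0 of an interval of length L, ∫(u')² ≥ (π/L)²∫u² with equality for the first sine mode sin(π(x−x₀)/L) (x₀ the left endpoint), so the inequality holds for all u iff (1−α)(π/L)² ≥ α − c, i.e. α ≤ ((π/L)² + c)/((π/L)² + 1) = (1 + c(L/π)²)/(1 + (L/π)²). (Direct route, valid since c ≤ 0: Poincaré gives c∫u² ≥ c(L/π)²∫(u')², so a(u,u) ≥ (1 + c(L/π)²)∫(u')², while ||u||_{H^1}² ≤ (1 + (L/π)²)∫(u')²; dividing yields the same α.) With (π/L)² = 9*π^2 and c = -40/3, the largest admissible constant is α = ((π/L)² + c)/((π/L)² + 1).
Simplifying, α = (-40 + 27*π^2)/(3*(1 + 9*π^2)).


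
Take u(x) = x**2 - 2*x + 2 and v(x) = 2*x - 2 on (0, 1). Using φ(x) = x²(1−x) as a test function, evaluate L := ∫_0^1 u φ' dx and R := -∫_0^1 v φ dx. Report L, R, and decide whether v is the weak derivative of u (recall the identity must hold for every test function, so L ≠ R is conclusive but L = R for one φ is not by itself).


LHS = 1/15, RHS = 1/15. Yes, v = u' weakly.

u(x) = x**2 - 2*x + 2, classical derivative u'(x) = 2*x - 2.
φ(x) = x²(1−x), so φ'(x) = x*(2 - 3*x).
Note φ(0) = φ(1) = 0, so the boundary term u·φ vanishes.
LHS = ∫_0^1 u(x) φ'(x) dx = ∫_0^1 (-3*x^4 + 8*x^3 - 10*x^2 + 4*x) dx. Term by term:
  ∫_0^1 -3*x^4 dx = -3/5;  ∫_0^1 8*x^3 dx = 2;  ∫_0^1 -10*x^2 dx = -10/3;
  ∫_0^1 4*x dx = 2.
Sum: -3/5 + 2 − 10/3 + 2 = 1/15.
So LHS = 1/15.
∫_0^1 v(x) φ(x) dx = ∫_0^1 (-2*x^4 + 4*x^3 - 2*x^2) dx. Term by term:
  ∫_0^1 -2*x^4 dx = -2/5;  ∫_0^1 4*x^3 dx = 1;  ∫_0^1 -2*x^2 dx = -2/3.
Sum: -2/5 + 1 − 2/3 = -1/15.
So RHS = -∫_0^1 v(x) φ(x) dx = 1/15.
LHS = RHS, so the identity holds for this test φ.
Moreover u is smooth here and v(x) = u'(x) = 2*x - 2 pointwise, so the identity holds for every test function. Hence v is the weak derivative of u.


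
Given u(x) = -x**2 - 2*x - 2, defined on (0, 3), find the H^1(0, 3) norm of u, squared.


||u||_{H^1}^2 = 1668/5

The H^1 norm (squared) on an interval (0, L) is
  ||u||_{H^1}^2 = ∫_0^L u(x)^2 dx + ∫_0^L u'(x)^2 dx.
Compute u'(x) = -2*x - 2.
Then u(x)^2 = x**4 + 4*x**3 + 8*x**2 + 8*x + 4 and u'(x)^2 = 4*x**2 + 8*x + 4.
Integrate each monomial from 0 to 3 using ∫_0^3 c·x^n dx = c·3^(n+1)/(n+1):
  ∫_0^3 u(x)^2 dx = ∫_0^3 (x^4 + 4*x^3 + 8*x^2 + 8*x + 4) dx. Term by term:
    ∫_0^3 x^4 dx = 243/5;  ∫_0^3 4*x^3 dx = 81;  ∫_0^3 8*x^2 dx = 72;
    ∫_0^3 8*x dx = 36;  ∫_0^3 4 dx = 12.
  Sum: 243/5 + 81 + 72 + 36 + 12 = 1248/5.
  ∫_0^3 u'(x)^2 dx = ∫_0^3 (4*x^2 + 8*x + 4) dx. Term by term:
    ∫_0^3 4*x^2 dx = 36;  ∫_0^3 8*x dx = 36;  ∫_0^3 4 dx = 12.
  Sum: 36 + 36 + 12 = 84.
Adding: ||u||_{H^1}^2 = 1248/5 + 84 = 1668/5.


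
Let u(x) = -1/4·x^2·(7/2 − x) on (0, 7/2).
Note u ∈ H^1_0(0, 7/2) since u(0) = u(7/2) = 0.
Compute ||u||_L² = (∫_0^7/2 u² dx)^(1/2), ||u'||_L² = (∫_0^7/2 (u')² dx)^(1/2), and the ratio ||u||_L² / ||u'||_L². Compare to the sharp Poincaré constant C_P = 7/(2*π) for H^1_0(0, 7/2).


||u||_L² / ||u'||_L² = sqrt(14)/4 < C_P = 7/(2*π).

u(x) = -1/4·x^2·(7/2 − x), so u'(x) = x*(3*x - 7)/4.
u(x) = -1/4·x^2·(7/2 − x) vanishes at x = 0 and x = 7/2, so u ∈ H^1_0(0, 7/2). Differentiate via the product rule and integrate the resulting polynomials term by term.
  ∫_0^7/2 u² dx = ∫_0^7/2 (x^6/16 - 7*x^5/16 + 49*x^4/64) dx. Term by term:
    ∫_0^7/2 x^6/16 dx = 117649/2048;  ∫_0^7/2 -7*x^5/16 dx = -823543/6144;  ∫_0^7/2 49*x^4/64 dx = 823543/10240.
  Sum: 117649/2048 − 823543/6144 + 823543/10240 = 117649/30720.
  ∫_0^7/2 (u')² dx = ∫_0^7/2 (9*x^4/16 - 21*x^3/8 + 49*x^2/16) dx. Term by term:
    ∫_0^7/2 9*x^4/16 dx = 151263/2560;  ∫_0^7/2 -21*x^3/8 dx = -50421/512;  ∫_0^7/2 49*x^2/16 dx = 16807/384.
  Sum: 151263/2560 − 50421/512 + 16807/384 = 16807/3840.
∫_0^7/2 u² dx = 117649/30720, so ||u||_L² = 343*sqrt(30)/960.
∫_0^7/2 (u')² dx = 16807/3840, so ||u'||_L² = 49*sqrt(105)/240.
Ratio ||u||_L² / ||u'||_L² = sqrt(14)/4.
Sharp Poincaré constant on H^1_0(0, 7/2) is C_P = L/π = 7/(2*π), achieved by sin(2*π/7·x).
A polynomial bump cannot attain the sharp Poincaré constant (only the first sine eigenfunction does), so the ratio is strictly less than C_P, consistent with ||u||_L² ≤ C_P ||u'||_L².


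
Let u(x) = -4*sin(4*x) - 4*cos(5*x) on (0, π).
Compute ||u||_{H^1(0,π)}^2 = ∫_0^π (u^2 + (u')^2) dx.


||u||_{H^1(0,π)}^2 = -6656/9 + 344*π

u'(x) = 20*sin(5*x) - 16*cos(4*x).
Expand u² and (u')² and integrate term by term on (0, π), using: for integers n ≥ 1, ∫_0^π sin²(nx) dx = ∫_0^π cos²(nx) dx = π/2; for n ≠ n', ∫_0^π sin(nx)sin(n'x) dx = ∫_0^π cos(nx)cos(n'x) dx = 0; and by product-to-sum, ∫_0^π sin(nx)cos(n'x) dx = ½∫_0^π [sin((n+n')x) + sin((n−n')x)] dx, which is 0 when n+n' is even and 2n/(n²−n'²) when n+n' is odd (it need not vanish on (0, π)).
  u² squared terms: (-4)²·∫cos(5x)² dx = 16·π/2 = 8*π;  (-4)²·∫sin(4x)² dx = 16·π/2 = 8*π.
  u² cross terms: 2·(-4)·(-4)·∫cos(5x)·sin(4x) dx = 32·(-8/9) = -256/9.
  So ∫_0^π u² dx = 8*π + 8*π − 256/9 = -256/9 + 16*π.
  (u')² squared terms: (-16)²·∫cos(4x)² dx = 256·π/2 = 128*π;  (20)²·∫sin(5x)² dx = 400·π/2 = 200*π.
  (u')² cross terms: 2·(-16)·(20)·∫cos(4x)·sin(5x) dx = -640·(10/9) = -6400/9.
  So ∫_0^π (u')² dx = 128*π + 200*π − 6400/9 = -6400/9 + 328*π.
||u||_{H^1}^2 = (-256/9 + 16*π) + (-6400/9 + 328*π) = -6656/9 + 344*π.


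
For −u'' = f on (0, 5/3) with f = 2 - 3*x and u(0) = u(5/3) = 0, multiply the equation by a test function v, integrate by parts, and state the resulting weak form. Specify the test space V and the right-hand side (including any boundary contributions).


V = H^1_0(0, 5/3) (so v(0) = v(5/3) = 0); weak form: ∫_0^5/3 u'v' dx = ∫_0^5/3 (2 - 3*x) v dx for all v ∈ V.

Multiply both sides by a test function v and integrate from 0 to 5/3:
  ∫_0^5/3 −u''(x) v(x) dx = ∫_0^5/3 f(x) v(x) dx.
Integrate the LHS by parts once:
  ∫_0^5/3 −u'' v dx = −[u'(x) v(x)]_0^5/3 + ∫_0^5/3 u'(x) v'(x) dx.
Thus ∫_0^5/3 u'(x) v'(x) dx = ∫_0^5/3 f(x) v(x) dx + [u'(x) v(x)]_0^5/3.
Choose V so that boundary terms are either known or forced to vanish.
u is Dirichlet: u(0) = u(5/3) = 0. Let V = H^1_0(0, 5/3); then v(0) = v(5/3) = 0, and [u' v]_0^5/3 = 0.
Weak formulation: find u (satisfying any essential BC) such that ∫_0^5/3 u'(x) v'(x) dx = ∫_0^5/3 f v dx for all v ∈ V.
Substituting f(x) = 2 - 3*x, the right-hand side is ∫_0^5/3 (2 - 3*x) v dx.


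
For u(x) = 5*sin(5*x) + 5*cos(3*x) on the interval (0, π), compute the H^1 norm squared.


||u||_{H^1(0,π)}^2 = 450*π

u'(x) = -15*sin(3*x) + 25*cos(5*x).
Expand u² and (u')² and integrate term by term on (0, π), using: for integers n ≥ 1, ∫_0^π sin²(nx) dx = ∫_0^π cos²(nx) dx = π/2; for n ≠ n', ∫_0^π sin(nx)sin(n'x) dx = ∫_0^π cos(nx)cos(n'x) dx = 0; and by product-to-sum, ∫_0^π sin(nx)cos(n'x) dx = ½∫_0^π [sin((n+n')x) + sin((n−n')x)] dx, which is 0 when n+n' is even and 2n/(n²−n'²) when n+n' is odd (it need not vanish on (0, π)).
  u² squared terms: (5)²·∫cos(3x)² dx = 25·π/2 = 25*π/2;  (5)²·∫sin(5x)² dx = 25·π/2 = 25*π/2.
  u² cross terms: 2·(5)·(5)·∫cos(3x)·sin(5x) dx = 50·(0) = 0.
  So ∫_0^π u² dx = 25*π/2 + 25*π/2 + 0 = 25*π.
  (u')² squared terms: (-15)²·∫sin(3x)² dx = 225·π/2 = 225*π/2;  (25)²·∫cos(5x)² dx = 625·π/2 = 625*π/2.
  (u')² cross terms: 2·(-15)·(25)·∫sin(3x)·cos(5x) dx = -750·(0) = 0.
  So ∫_0^π (u')² dx = 225*π/2 + 625*π/2 + 0 = 425*π.
||u||_{H^1}^2 = (25*π) + (425*π) = 450*π.


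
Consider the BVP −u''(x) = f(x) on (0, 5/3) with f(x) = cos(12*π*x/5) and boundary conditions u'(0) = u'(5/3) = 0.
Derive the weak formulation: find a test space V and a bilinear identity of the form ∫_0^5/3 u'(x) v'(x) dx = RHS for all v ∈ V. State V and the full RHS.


V = H^1(0, 5/3) (no boundary constraint on v; u is determined up to an additive constant); weak form: ∫_0^5/3 u'v' dx = ∫_0^5/3 (cos(12*π*x/5)) v dx for all v ∈ V.

Multiply both sides by a test function v and integrate from 0 to 5/3:
  ∫_0^5/3 −u''(x) v(x) dx = ∫_0^5/3 f(x) v(x) dx.
Integrate the LHS by parts once:
  ∫_0^5/3 −u'' v dx = −[u'(x) v(x)]_0^5/3 + ∫_0^5/3 u'(x) v'(x) dx.
Thus ∫_0^5/3 u'(x) v'(x) dx = ∫_0^5/3 f(x) v(x) dx + [u'(x) v(x)]_0^5/3.
Choose V so that boundary terms are either known or forced to vanish.
u has homogeneous Neumann: u'(0) = u'(5/3) = 0. So [u' v]_0^5/3 = 0·v(5/3) − 0·v(0) = 0 for any v; take V = H^1(0, 5/3).
Weak formulation: find u (satisfying any essential BC) such that ∫_0^5/3 u'(x) v'(x) dx = ∫_0^5/3 f v dx for all v ∈ V (homogeneous Neumann, so boundary terms vanish).
Substituting f(x) = cos(12*π*x/5), the right-hand side is ∫_0^5/3 (cos(12*π*x/5)) v dx.
Compatibility check (pure Neumann): taking v ≡ 1 ∈ V gives 0 = ∫_0^5/3 f dx + (0) − (0), i.e. ∫_0^5/3 f dx must equal u'(0) − u'(5/3) = 0. Indeed ∫_0^5/3 (cos(12*π*x/5)) dx = 0, so the data are compatible. The solution is then unique only up to an additive constant (fix it e.g. by requiring ∫_0^5/3 u dx = 0).


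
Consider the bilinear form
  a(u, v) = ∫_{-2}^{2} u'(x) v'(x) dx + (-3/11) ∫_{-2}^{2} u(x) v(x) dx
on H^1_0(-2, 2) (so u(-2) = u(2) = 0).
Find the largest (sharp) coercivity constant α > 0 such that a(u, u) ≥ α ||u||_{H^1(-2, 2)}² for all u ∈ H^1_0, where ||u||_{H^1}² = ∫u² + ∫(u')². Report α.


α = (-48/11 + π^2)/(π^2 + 16)

Coercivity of a(·,·) on H^1_0(-2, 2) means a(u, u) ≥ α ||u||_{H^1}² for every u ∈ H^1_0.
The interval has length L = 4, and Poincaré/coercivity depend only on L. Here a(u, u) = ∫(u')² + (-3/11)·∫u².
Here c = -3/11 < 0 with |c| < (π/L)² = π^2/16, so coercivity still holds. The condition a(u,u) ≥ α||u||_{H^1}² reads (1−α)∫(u')² ≥ (α−c)∫u². Any admissible α is ≤ 1 (rapidly oscillating u have ∫u²/∫(u')² → 0), and α = 1 would force 0 ≥ (1−c)∫u², impossible since c < 1; so 1−α > 0. By the sharp Poincaré inequality on H^1_0 of an interval of length L, ∫(u')² ≥ (π/L)²∫u² with equality for the first sine mode sin(π(x−x₀)/L) (x₀ the left endpoint), so the inequality holds for all u iff (1−α)(π/L)² ≥ α − c, i.e. α ≤ ((π/L)² + c)/((π/L)² + 1) = (1 + c(L/π)²)/(1 + (L/π)²). (Direct route, valid since c ≤ 0: Poincaré gives c∫u² ≥ c(L/π)²∫(u')², so a(u,u) ≥ (1 + c(L/π)²)∫(u')², while ||u||_{H^1}² ≤ (1 + (L/π)²)∫(u')²; dividing yields the same α.) With (π/L)² = π^2/16 and c = -3/11, the largest admissible constant is α = ((π/L)² + c)/((π/L)² + 1).
Simplifying, α = (-48/11 + π^2)/(π^2 + 16).


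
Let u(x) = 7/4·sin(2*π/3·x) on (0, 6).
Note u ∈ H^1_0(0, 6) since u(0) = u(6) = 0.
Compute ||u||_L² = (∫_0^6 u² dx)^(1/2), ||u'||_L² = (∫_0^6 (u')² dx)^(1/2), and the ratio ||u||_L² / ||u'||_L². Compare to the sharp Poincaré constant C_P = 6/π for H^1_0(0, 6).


||u||_L² / ||u'||_L² = 3/(2*π) < C_P = 6/π.

u(x) = 7/4·sin(2*π/3·x), so u'(x) = 7*π*cos(2*π*x/3)/6.
Writing u(x) = A·sin(kπx/L) with A = 7/4 and k = 4, use ∫_0^L sin²(kπx/L) dx = L/2 and ∫_0^L cos²(kπx/L) dx = L/2.
u² = 49/16·sin²(2*π/3·x) and (u')² = 49*π^2/36·cos²(2*π/3·x), and each of sin², cos² integrates to L/2 = 3 over (0, 6).
∫_0^6 u² dx = 147/16, so ||u||_L² = 7*sqrt(3)/4.
∫_0^6 (u')² dx = 49*π^2/12, so ||u'||_L² = 7*sqrt(3)*π/6.
Ratio ||u||_L² / ||u'||_L² = 3/(2*π).
Sharp Poincaré constant on H^1_0(0, 6) is C_P = L/π = 6/π, achieved by sin(π/6·x).
This is the k = 4 harmonic; the ratio L/(kπ) is strictly less than C_P = L/π, consistent with the sharp inequality ||u||_L² ≤ C_P ||u'||_L².


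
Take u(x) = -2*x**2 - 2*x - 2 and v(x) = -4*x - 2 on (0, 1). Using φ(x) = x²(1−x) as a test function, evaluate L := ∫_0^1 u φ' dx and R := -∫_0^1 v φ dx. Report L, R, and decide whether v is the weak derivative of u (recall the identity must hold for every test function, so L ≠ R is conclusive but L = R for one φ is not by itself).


LHS = 11/30, RHS = 11/30. Yes, v = u' weakly.

u(x) = -2*x**2 - 2*x - 2, classical derivative u'(x) = -4*x - 2.
φ(x) = x²(1−x), so φ'(x) = x*(2 - 3*x).
Note φ(0) = φ(1) = 0, so the boundary term u·φ vanishes.
LHS = ∫_0^1 u(x) φ'(x) dx = ∫_0^1 (6*x^4 + 2*x^3 + 2*x^2 - 4*x) dx. Term by term:
  ∫_0^1 6*x^4 dx = 6/5;  ∫_0^1 2*x^3 dx = 1/2;  ∫_0^1 2*x^2 dx = 2/3;
  ∫_0^1 -4*x dx = -2.
Sum: 6/5 + 1/2 + 2/3 − 2 = 11/30.
So LHS = 11/30.
∫_0^1 v(x) φ(x) dx = ∫_0^1 (4*x^4 - 2*x^3 - 2*x^2) dx. Term by term:
  ∫_0^1 4*x^4 dx = 4/5;  ∫_0^1 -2*x^3 dx = -1/2;  ∫_0^1 -2*x^2 dx = -2/3.
Sum: 4/5 − 1/2 − 2/3 = -11/30.
So RHS = -∫_0^1 v(x) φ(x) dx = 11/30.
LHS = RHS, so the identity holds for this test φ.
Moreover u is smooth here and v(x) = u'(x) = -4*x - 2 pointwise, so the identity holds for every test function. Hence v is the weak derivative of u.


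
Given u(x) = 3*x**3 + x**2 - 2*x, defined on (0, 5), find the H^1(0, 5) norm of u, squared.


||u||_{H^1}^2 = 3435070/21

The H^1 norm (squared) on an interval (0, L) is
  ||u||_{H^1}^2 = ∫_0^L u(x)^2 dx + ∫_0^L u'(x)^2 dx.
Compute u'(x) = 9*x**2 + 2*x - 2.
Then u(x)^2 = 9*x**6 + 6*x**5 - 11*x**4 - 4*x**3 + 4*x**2 and u'(x)^2 = 81*x**4 + 36*x**3 - 32*x**2 - 8*x + 4.
Integrate each monomial from 0 to 5 using ∫_0^5 c·x^n dx = c·5^(n+1)/(n+1):
  ∫_0^5 u(x)^2 dx = ∫_0^5 (9*x^6 + 6*x^5 - 11*x^4 - 4*x^3 + 4*x^2) dx. Term by term:
    ∫_0^5 9*x^6 dx = 703125/7;  ∫_0^5 6*x^5 dx = 15625;  ∫_0^5 -11*x^4 dx = -6875;
    ∫_0^5 -4*x^3 dx = -625;  ∫_0^5 4*x^2 dx = 500/3.
  Sum: 703125/7 + 15625 − 6875 − 625 + 500/3 = 2283500/21.
  ∫_0^5 u'(x)^2 dx = ∫_0^5 (81*x^4 + 36*x^3 - 32*x^2 - 8*x + 4) dx. Term by term:
    ∫_0^5 81*x^4 dx = 50625;  ∫_0^5 36*x^3 dx = 5625;  ∫_0^5 -32*x^2 dx = -4000/3;
    ∫_0^5 -8*x dx = -100;  ∫_0^5 4 dx = 20.
  Sum: 50625 + 5625 − 4000/3 − 100 + 20 = 164510/3.
Adding: ||u||_{H^1}^2 = 2283500/21 + 164510/3 = 3435070/21.


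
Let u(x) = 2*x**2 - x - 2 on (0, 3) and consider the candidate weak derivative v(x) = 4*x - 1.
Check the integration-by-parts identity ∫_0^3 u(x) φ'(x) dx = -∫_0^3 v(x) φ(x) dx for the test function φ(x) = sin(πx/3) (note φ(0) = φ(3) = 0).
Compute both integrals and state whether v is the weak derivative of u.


LHS = -30/π, RHS = -30/π. Yes, v = u' weakly.

u(x) = 2*x**2 - x - 2, classical derivative u'(x) = 4*x - 1.
φ(x) = sin(πx/3), so φ'(x) = π*cos(π*x/3)/3.
Note φ(0) = φ(3) = 0, so the boundary term u·φ vanishes.
LHS = ∫_0^3 u(x) φ'(x) dx = ∫_0^3 (2*π*x^2*cos(π*x/3)/3 - π*x*cos(π*x/3)/3 - 2*π*cos(π*x/3)/3) dx. Term by term:
  ∫_0^3 -2*π*cos(π*x/3)/3 dx = 0;  ∫_0^3 -π*x*cos(π*x/3)/3 dx = 6/π;  ∫_0^3 2*π*x^2*cos(π*x/3)/3 dx = -36/π.
Sum: 0 + 6/π − 36/π = -30/π.
So LHS = -30/π.
∫_0^3 v(x) φ(x) dx = ∫_0^3 (4*x*sin(π*x/3) - sin(π*x/3)) dx. Term by term:
  ∫_0^3 -sin(π*x/3) dx = -6/π;  ∫_0^3 4*x*sin(π*x/3) dx = 36/π.
Sum: -6/π + 36/π = 30/π.
So RHS = -∫_0^3 v(x) φ(x) dx = -30/π.
LHS = RHS, so the identity holds for this test φ.
Moreover u is smooth here and v(x) = u'(x) = 4*x - 1 pointwise, so the identity holds for every test function. Hence v is the weak derivative of u.


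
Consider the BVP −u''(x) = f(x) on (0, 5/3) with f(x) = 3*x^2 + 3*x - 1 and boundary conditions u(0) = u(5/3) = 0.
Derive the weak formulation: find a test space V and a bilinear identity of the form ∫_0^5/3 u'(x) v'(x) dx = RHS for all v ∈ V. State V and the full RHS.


V = H^1_0(0, 5/3) (so v(0) = v(5/3) = 0); weak form: ∫_0^5/3 u'v' dx = ∫_0^5/3 (3*x^2 + 3*x - 1) v dx for all v ∈ V.

Multiply both sides by a test function v and integrate from 0 to 5/3:
  ∫_0^5/3 −u''(x) v(x) dx = ∫_0^5/3 f(x) v(x) dx.
Integrate the LHS by parts once:
  ∫_0^5/3 −u'' v dx = −[u'(x) v(x)]_0^5/3 + ∫_0^5/3 u'(x) v'(x) dx.
Thus ∫_0^5/3 u'(x) v'(x) dx = ∫_0^5/3 f(x) v(x) dx + [u'(x) v(x)]_0^5/3.
Choose V so that boundary terms are either known or forced to vanish.
u is Dirichlet: u(0) = u(5/3) = 0. Let V = H^1_0(0, 5/3); then v(0) = v(5/3) = 0, and [u' v]_0^5/3 = 0.
Weak formulation: find u (satisfying any essential BC) such that ∫_0^5/3 u'(x) v'(x) dx = ∫_0^5/3 f v dx for all v ∈ V.
Substituting f(x) = 3*x^2 + 3*x - 1, the right-hand side is ∫_0^5/3 (3*x^2 + 3*x - 1) v dx.


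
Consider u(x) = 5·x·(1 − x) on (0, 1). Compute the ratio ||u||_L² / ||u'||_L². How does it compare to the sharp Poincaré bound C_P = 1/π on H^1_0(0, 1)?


||u||_L² / ||u'||_L² = sqrt(10)/10 < C_P = 1/π.

u(x) = 5·x·(1 − x), so u'(x) = 5 - 10*x.
u(x) = 5·x·(1 − x) vanishes at x = 0 and x = 1, so u ∈ H^1_0(0, 1). Differentiate via the product rule and integrate the resulting polynomials term by term.
  ∫_0^1 u² dx = ∫_0^1 (25*x^4 - 50*x^3 + 25*x^2) dx. Term by term:
    ∫_0^1 25*x^4 dx = 5;  ∫_0^1 -50*x^3 dx = -25/2;  ∫_0^1 25*x^2 dx = 25/3.
  Sum: 5 − 25/2 + 25/3 = 5/6.
  ∫_0^1 (u')² dx = ∫_0^1 (100*x^2 - 100*x + 25) dx. Term by term:
    ∫_0^1 100*x^2 dx = 100/3;  ∫_0^1 -100*x dx = -50;  ∫_0^1 25 dx = 25.
  Sum: 100/3 − 50 + 25 = 25/3.
∫_0^1 u² dx = 5/6, so ||u||_L² = sqrt(30)/6.
∫_0^1 (u')² dx = 25/3, so ||u'||_L² = 5*sqrt(3)/3.
Ratio ||u||_L² / ||u'||_L² = sqrt(10)/10.
Sharp Poincaré constant on H^1_0(0, 1) is C_P = L/π = 1/π, achieved by sin(π·x).
A polynomial bump cannot attain the sharp Poincaré constant (only the first sine eigenfunction does), so the ratio is strictly less than C_P, consistent with ||u||_L² ≤ C_P ||u'||_L².


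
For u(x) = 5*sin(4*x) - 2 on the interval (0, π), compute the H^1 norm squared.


||u||_{H^1(0,π)}^2 = 433*π/2

u'(x) = 20*cos(4*x).
Expand u² and (u')² and integrate term by term on (0, π), using: for integers n ≥ 1, ∫_0^π sin²(nx) dx = ∫_0^π cos²(nx) dx = π/2; for n ≠ n', ∫_0^π sin(nx)sin(n'x) dx = ∫_0^π cos(nx)cos(n'x) dx = 0; and by product-to-sum, ∫_0^π sin(nx)cos(n'x) dx = ½∫_0^π [sin((n+n')x) + sin((n−n')x)] dx, which is 0 when n+n' is even and 2n/(n²−n'²) when n+n' is odd (it need not vanish on (0, π)). For the constant mode: ∫_0^π 1 dx = π, ∫_0^π cos(nx) dx = 0, ∫_0^π sin(nx) dx = (1−(−1)^n)/n.
  u² squared terms: (-2)²·∫1 dx = 4·π = 4*π;  (5)²·∫sin(4x)² dx = 25·π/2 = 25*π/2.
  u² cross terms: 2·(-2)·(5)·∫1·sin(4x) dx = -20·(0) = 0.
  So ∫_0^π u² dx = 4*π + 25*π/2 + 0 = 33*π/2.
  (u')² squared terms: (20)²·∫cos(4x)² dx = 400·π/2 = 200*π.
  So ∫_0^π (u')² dx = 200*π.
||u||_{H^1}^2 = (33*π/2) + (200*π) = 433*π/2.


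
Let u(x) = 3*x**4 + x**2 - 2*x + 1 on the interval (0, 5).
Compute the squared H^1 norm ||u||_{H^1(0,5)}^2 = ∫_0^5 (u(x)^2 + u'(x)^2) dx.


||u||_{H^1}^2 = 76073000/21

The H^1 norm (squared) on an interval (0, L) is
  ||u||_{H^1}^2 = ∫_0^L u(x)^2 dx + ∫_0^L u'(x)^2 dx.
Compute u'(x) = 12*x**3 + 2*x - 2.
Then u(x)^2 = 9*x**8 + 6*x**6 - 12*x**5 + 7*x**4 - 4*x**3 + 6*x**2 - 4*x + 1 and u'(x)^2 = 144*x**6 + 48*x**4 - 48*x**3 + 4*x**2 - 8*x + 4.
Integrate each monomial from 0 to 5 using ∫_0^5 c·x^n dx = c·5^(n+1)/(n+1):
  ∫_0^5 u(x)^2 dx = ∫_0^5 (9*x^8 + 6*x^6 - 12*x^5 + 7*x^4 - 4*x^3 + 6*x^2 - 4*x + 1) dx. Term by term:
    ∫_0^5 9*x^8 dx = 1953125;  ∫_0^5 6*x^6 dx = 468750/7;  ∫_0^5 -12*x^5 dx = -31250;
    ∫_0^5 7*x^4 dx = 4375;  ∫_0^5 -4*x^3 dx = -625;  ∫_0^5 6*x^2 dx = 250;
    ∫_0^5 -4*x dx = -50;  ∫_0^5 1 dx = 5.
  Sum: 1953125 + 468750/7 − 31250 + 4375 − 625 + 250 − 50 + 5 = 13949560/7.
  ∫_0^5 u'(x)^2 dx = ∫_0^5 (144*x^6 + 48*x^4 - 48*x^3 + 4*x^2 - 8*x + 4) dx. Term by term:
    ∫_0^5 144*x^6 dx = 11250000/7;  ∫_0^5 48*x^4 dx = 30000;  ∫_0^5 -48*x^3 dx = -7500;
    ∫_0^5 4*x^2 dx = 500/3;  ∫_0^5 -8*x dx = -100;  ∫_0^5 4 dx = 20.
  Sum: 11250000/7 + 30000 − 7500 + 500/3 − 100 + 20 = 34224320/21.
Adding: ||u||_{H^1}^2 = 13949560/7 + 34224320/21 = 76073000/21.


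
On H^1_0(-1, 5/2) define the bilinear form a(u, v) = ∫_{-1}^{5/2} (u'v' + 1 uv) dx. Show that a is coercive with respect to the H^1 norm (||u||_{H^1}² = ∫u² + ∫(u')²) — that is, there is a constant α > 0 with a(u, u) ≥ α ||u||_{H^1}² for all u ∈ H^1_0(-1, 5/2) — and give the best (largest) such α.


α = 1

Coercivity of a(·,·) on H^1_0(-1, 5/2) means a(u, u) ≥ α ||u||_{H^1}² for every u ∈ H^1_0.
The interval has length L = 7/2, and Poincaré/coercivity depend only on L. Here a(u, u) = ∫(u')² + (1)·∫u².
Here c = 1 ≥ 1, so a(u,u) = ∫(u')² + c∫u² ≥ ∫(u')² + ∫u² = ||u||_{H^1}², i.e. α = 1 works. No larger α is possible: a(u,u) ≥ α||u||_{H^1}² means (1−α)∫(u')² ≥ (α−c)∫u², and for the modes u_n = sin(nπ(x−x₀)/L) (x₀ the left endpoint) one has ∫u_n²/∫(u_n')² = (L/(nπ))² → 0, so a(u_n,u_n)/||u_n||_{H^1}² → 1. Hence the optimal constant is α = 1.
Therefore α = 1.


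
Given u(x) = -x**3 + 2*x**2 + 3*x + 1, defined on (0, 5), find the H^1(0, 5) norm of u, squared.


||u||_{H^1}^2 = 160225/42

The H^1 norm (squared) on an interval (0, L) is
  ||u||_{H^1}^2 = ∫_0^L u(x)^2 dx + ∫_0^L u'(x)^2 dx.
Compute u'(x) = -3*x**2 + 4*x + 3.
Then u(x)^2 = x**6 - 4*x**5 - 2*x**4 + 10*x**3 + 13*x**2 + 6*x + 1 and u'(x)^2 = 9*x**4 - 24*x**3 - 2*x**2 + 24*x + 9.
Integrate each monomial from 0 to 5 using ∫_0^5 c·x^n dx = c·5^(n+1)/(n+1):
  ∫_0^5 u(x)^2 dx = ∫_0^5 (x^6 - 4*x^5 - 2*x^4 + 10*x^3 + 13*x^2 + 6*x + 1) dx. Term by term:
    ∫_0^5 x^6 dx = 78125/7;  ∫_0^5 -4*x^5 dx = -31250/3;  ∫_0^5 -2*x^4 dx = -1250;
    ∫_0^5 10*x^3 dx = 3125/2;  ∫_0^5 13*x^2 dx = 1625/3;  ∫_0^5 6*x dx = 75;
    ∫_0^5 1 dx = 5.
  Sum: 78125/7 − 31250/3 − 1250 + 3125/2 + 1625/3 + 75 + 5 = 23495/14.
  ∫_0^5 u'(x)^2 dx = ∫_0^5 (9*x^4 - 24*x^3 - 2*x^2 + 24*x + 9) dx. Term by term:
    ∫_0^5 9*x^4 dx = 5625;  ∫_0^5 -24*x^3 dx = -3750;  ∫_0^5 -2*x^2 dx = -250/3;
    ∫_0^5 24*x dx = 300;  ∫_0^5 9 dx = 45.
  Sum: 5625 − 3750 − 250/3 + 300 + 45 = 6410/3.
Adding: ||u||_{H^1}^2 = 23495/14 + 6410/3 = 160225/42.


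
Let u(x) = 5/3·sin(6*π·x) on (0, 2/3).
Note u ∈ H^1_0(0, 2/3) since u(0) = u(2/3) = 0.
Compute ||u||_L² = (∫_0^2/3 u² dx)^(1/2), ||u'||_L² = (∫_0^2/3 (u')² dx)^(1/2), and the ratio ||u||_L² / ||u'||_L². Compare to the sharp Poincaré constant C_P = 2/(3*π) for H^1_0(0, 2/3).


||u||_L² / ||u'||_L² = 1/(6*π) < C_P = 2/(3*π).

u(x) = 5/3·sin(6*π·x), so u'(x) = 10*π*cos(6*π*x).
Writing u(x) = A·sin(kπx/L) with A = 5/3 and k = 4, use ∫_0^L sin²(kπx/L) dx = L/2 and ∫_0^L cos²(kπx/L) dx = L/2.
u² = 25/9·sin²(6*π·x) and (u')² = 100*π^2·cos²(6*π·x), and each of sin², cos² integrates to L/2 = 1/3 over (0, 2/3).
∫_0^2/3 u² dx = 25/27, so ||u||_L² = 5*sqrt(3)/9.
∫_0^2/3 (u')² dx = 100*π^2/3, so ||u'||_L² = 10*sqrt(3)*π/3.
Ratio ||u||_L² / ||u'||_L² = 1/(6*π).
Sharp Poincaré constant on H^1_0(0, 2/3) is C_P = L/π = 2/(3*π), achieved by sin(3*π/2·x).
This is the k = 4 harmonic; the ratio L/(kπ) is strictly less than C_P = L/π, consistent with the sharp inequality ||u||_L² ≤ C_P ||u'||_L².


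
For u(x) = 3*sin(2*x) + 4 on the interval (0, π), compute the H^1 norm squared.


||u||_{H^1(0,π)}^2 = 77*π/2

u'(x) = 6*cos(2*x).
Expand u² and (u')² and integrate term by term on (0, π), using: for integers n ≥ 1, ∫_0^π sin²(nx) dx = ∫_0^π cos²(nx) dx = π/2; for n ≠ n', ∫_0^π sin(nx)sin(n'x) dx = ∫_0^π cos(nx)cos(n'x) dx = 0; and by product-to-sum, ∫_0^π sin(nx)cos(n'x) dx = ½∫_0^π [sin((n+n')x) + sin((n−n')x)] dx, which is 0 when n+n' is even and 2n/(n²−n'²) when n+n' is odd (it need not vanish on (0, π)). For the constant mode: ∫_0^π 1 dx = π, ∫_0^π cos(nx) dx = 0, ∫_0^π sin(nx) dx = (1−(−1)^n)/n.
  u² squared terms: (4)²·∫1 dx = 16·π = 16*π;  (3)²·∫sin(2x)² dx = 9·π/2 = 9*π/2.
  u² cross terms: 2·(4)·(3)·∫1·sin(2x) dx = 24·(0) = 0.
  So ∫_0^π u² dx = 16*π + 9*π/2 + 0 = 41*π/2.
  (u')² squared terms: (6)²·∫cos(2x)² dx = 36·π/2 = 18*π.
  So ∫_0^π (u')² dx = 18*π.
||u||_{H^1}^2 = (41*π/2) + (18*π) = 77*π/2.


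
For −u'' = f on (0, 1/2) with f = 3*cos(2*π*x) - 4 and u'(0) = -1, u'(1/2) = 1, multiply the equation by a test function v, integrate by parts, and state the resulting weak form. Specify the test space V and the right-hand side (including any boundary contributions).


V = H^1(0, 1/2) (v unrestricted at boundary; u is determined up to an additive constant); weak form: ∫_0^1/2 u'v' dx = ∫_0^1/2 (3*cos(2*π*x) - 4) v dx + v(1/2) + v(0) for all v ∈ V.

Multiply both sides by a test function v and integrate from 0 to 1/2:
  ∫_0^1/2 −u''(x) v(x) dx = ∫_0^1/2 f(x) v(x) dx.
Integrate the LHS by parts once:
  ∫_0^1/2 −u'' v dx = −[u'(x) v(x)]_0^1/2 + ∫_0^1/2 u'(x) v'(x) dx.
Thus ∫_0^1/2 u'(x) v'(x) dx = ∫_0^1/2 f(x) v(x) dx + [u'(x) v(x)]_0^1/2.
Choose V so that boundary terms are either known or forced to vanish.
u has inhomogeneous Neumann u'(0) = -1, u'(1/2) = 1. [u' v]_0^1/2 = (1)·v(1/2) − (-1)·v(0) = v(1/2) + v(0). Take V = H^1(0, 1/2); boundary term becomes part of RHS.
Weak formulation: find u (satisfying any essential BC) such that ∫_0^1/2 u'(x) v'(x) dx = ∫_0^1/2 f v dx + v(1/2) + v(0) for all v ∈ V (Neumann data are natural BCs: they enter the RHS as boundary terms).
Substituting f(x) = 3*cos(2*π*x) - 4, the right-hand side is ∫_0^1/2 (3*cos(2*π*x) - 4) v dx + v(1/2) + v(0).
Compatibility check (pure Neumann): taking v ≡ 1 ∈ V gives 0 = ∫_0^1/2 f dx + (1) − (-1), i.e. ∫_0^1/2 f dx must equal u'(0) − u'(1/2) = -2. Indeed ∫_0^1/2 (3*cos(2*π*x) - 4) dx = -2, so the data are compatible. The solution is then unique only up to an additive constant (fix it e.g. by requiring ∫_0^1/2 u dx = 0).


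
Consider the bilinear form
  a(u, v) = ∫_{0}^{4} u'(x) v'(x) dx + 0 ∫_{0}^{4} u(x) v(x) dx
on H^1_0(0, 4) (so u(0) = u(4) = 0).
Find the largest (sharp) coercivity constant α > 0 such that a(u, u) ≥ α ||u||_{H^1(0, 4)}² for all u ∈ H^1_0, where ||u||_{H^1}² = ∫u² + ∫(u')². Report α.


α = π^2/(π^2 + 16)

Coercivity of a(·,·) on H^1_0(0, 4) means a(u, u) ≥ α ||u||_{H^1}² for every u ∈ H^1_0.
The interval has length L = 4, and Poincaré/coercivity depend only on L. Here a(u, u) = ∫(u')² + (0)·∫u².
Here c = 0, so a(u,u) = ∫(u')² alone. The condition a(u,u) ≥ α||u||_{H^1}² reads (1−α)∫(u')² ≥ (α−c)∫u². Any admissible α is ≤ 1 (rapidly oscillating u have ∫u²/∫(u')² → 0), and α = 1 would force 0 ≥ (1−c)∫u², impossible since c < 1; so 1−α > 0. By the sharp Poincaré inequality on H^1_0 of an interval of length L, ∫(u')² ≥ (π/L)²∫u² with equality for the first sine mode sin(π(x−x₀)/L) (x₀ the left endpoint), so the inequality holds for all u iff (1−α)(π/L)² ≥ α − c, i.e. α ≤ ((π/L)² + c)/((π/L)² + 1) = (1 + c(L/π)²)/(1 + (L/π)²). (Direct route, valid since c ≤ 0: Poincaré gives c∫u² ≥ c(L/π)²∫(u')², so a(u,u) ≥ (1 + c(L/π)²)∫(u')², while ||u||_{H^1}² ≤ (1 + (L/π)²)∫(u')²; dividing yields the same α.) With (π/L)² = π^2/16 and c = 0, the largest admissible constant is α = ((π/L)² + c)/((π/L)² + 1).
Simplifying, α = π^2/(π^2 + 16).


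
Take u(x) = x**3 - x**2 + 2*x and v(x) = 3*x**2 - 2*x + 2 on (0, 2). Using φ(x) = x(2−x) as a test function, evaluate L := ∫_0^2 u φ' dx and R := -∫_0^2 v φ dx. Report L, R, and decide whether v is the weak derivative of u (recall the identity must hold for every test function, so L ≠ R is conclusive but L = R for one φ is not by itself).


LHS = -24/5, RHS = -24/5. Yes, v = u' weakly.

u(x) = x**3 - x**2 + 2*x, classical derivative u'(x) = 3*x**2 - 2*x + 2.
φ(x) = x(2−x), so φ'(x) = 2 - 2*x.
Note φ(0) = φ(2) = 0, so the boundary term u·φ vanishes.
LHS = ∫_0^2 u(x) φ'(x) dx = ∫_0^2 (-2*x^4 + 4*x^3 - 6*x^2 + 4*x) dx. Term by term:
  ∫_0^2 -2*x^4 dx = -64/5;  ∫_0^2 4*x^3 dx = 16;  ∫_0^2 -6*x^2 dx = -16;
  ∫_0^2 4*x dx = 8.
Sum: -64/5 + 16 − 16 + 8 = -24/5.
So LHS = -24/5.
∫_0^2 v(x) φ(x) dx = ∫_0^2 (-3*x^4 + 8*x^3 - 6*x^2 + 4*x) dx. Term by term:
  ∫_0^2 -3*x^4 dx = -96/5;  ∫_0^2 8*x^3 dx = 32;  ∫_0^2 -6*x^2 dx = -16;
  ∫_0^2 4*x dx = 8.
Sum: -96/5 + 32 − 16 + 8 = 24/5.
So RHS = -∫_0^2 v(x) φ(x) dx = -24/5.
LHS = RHS, so the identity holds for this test φ.
Moreover u is smooth here and v(x) = u'(x) = 3*x**2 - 2*x + 2 pointwise, so the identity holds for every test function. Hence v is the weak derivative of u.


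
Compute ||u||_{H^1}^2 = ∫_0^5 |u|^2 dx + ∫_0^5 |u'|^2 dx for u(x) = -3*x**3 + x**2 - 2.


||u||_{H^1}^2 = 926390/7

The H^1 norm (squared) on an interval (0, L) is
  ||u||_{H^1}^2 = ∫_0^L u(x)^2 dx + ∫_0^L u'(x)^2 dx.
Compute u'(x) = -9*x**2 + 2*x.
Then u(x)^2 = 9*x**6 - 6*x**5 + x**4 + 12*x**3 - 4*x**2 + 4 and u'(x)^2 = 81*x**4 - 36*x**3 + 4*x**2.
Integrate each monomial from 0 to 5 using ∫_0^5 c·x^n dx = c·5^(n+1)/(n+1):
  ∫_0^5 u(x)^2 dx = ∫_0^5 (9*x^6 - 6*x^5 + x^4 + 12*x^3 - 4*x^2 + 4) dx. Term by term:
    ∫_0^5 9*x^6 dx = 703125/7;  ∫_0^5 -6*x^5 dx = -15625;  ∫_0^5 x^4 dx = 625;
    ∫_0^5 12*x^3 dx = 1875;  ∫_0^5 -4*x^2 dx = -500/3;  ∫_0^5 4 dx = 20.
  Sum: 703125/7 − 15625 + 625 + 1875 − 500/3 + 20 = 1830670/21.
  ∫_0^5 u'(x)^2 dx = ∫_0^5 (81*x^4 - 36*x^3 + 4*x^2) dx. Term by term:
    ∫_0^5 81*x^4 dx = 50625;  ∫_0^5 -36*x^3 dx = -5625;  ∫_0^5 4*x^2 dx = 500/3.
  Sum: 50625 − 5625 + 500/3 = 135500/3.
Adding: ||u||_{H^1}^2 = 1830670/21 + 135500/3 = 926390/7.
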